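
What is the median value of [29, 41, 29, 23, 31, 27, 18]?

29

Step 1: Sort the data in ascending order: [18, 23, 27, 29, 29, 31, 41]
Step 2: The number of values is n = 7.
Step 3: Since n is odd, the median is the middle value at position 4: 29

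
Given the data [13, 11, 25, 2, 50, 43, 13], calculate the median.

13

Step 1: Sort the data in ascending order: [2, 11, 13, 13, 25, 43, 50]
Step 2: The number of values is n = 7.
Step 3: Since n is odd, the median is the middle value at position 4: 13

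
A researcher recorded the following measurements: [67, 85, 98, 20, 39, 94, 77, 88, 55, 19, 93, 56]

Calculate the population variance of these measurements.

731.5764

Step 1: Compute the mean: (67 + 85 + 98 + 20 + 39 + 94 + 77 + 88 + 55 + 19 + 93 + 56) / 12 = 65.9167
Step 2: Compute squared deviations from the mean:
  (67 - 65.9167)^2 = 1.1736
  (85 - 65.9167)^2 = 364.1736
  (98 - 65.9167)^2 = 1029.3403
  (20 - 65.9167)^2 = 2108.3403
  (39 - 65.9167)^2 = 724.5069
  (94 - 65.9167)^2 = 788.6736
  (77 - 65.9167)^2 = 122.8403
  (88 - 65.9167)^2 = 487.6736
  (55 - 65.9167)^2 = 119.1736
  (19 - 65.9167)^2 = 2201.1736
  (93 - 65.9167)^2 = 733.5069
  (56 - 65.9167)^2 = 98.3403
Step 3: Sum of squared deviations = 8778.9167
Step 4: Population variance = 8778.9167 / 12 = 731.5764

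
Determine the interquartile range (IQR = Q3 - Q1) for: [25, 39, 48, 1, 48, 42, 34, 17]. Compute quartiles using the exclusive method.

27.5

Step 1: Sort the data: [1, 17, 25, 34, 39, 42, 48, 48]
Step 2: n = 8
Step 3: Using the exclusive quartile method:
  Q1 = 19
  Q2 (median) = 36.5
  Q3 = 46.5
  IQR = Q3 - Q1 = 46.5 - 19 = 27.5
Step 4: IQR = 27.5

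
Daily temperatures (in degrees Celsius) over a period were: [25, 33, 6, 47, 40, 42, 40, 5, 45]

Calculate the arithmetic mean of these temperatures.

31.4444

Step 1: Sum all values: 25 + 33 + 6 + 47 + 40 + 42 + 40 + 5 + 45 = 283
Step 2: Count the number of values: n = 9
Step 3: Mean = sum / n = 283 / 9 = 31.4444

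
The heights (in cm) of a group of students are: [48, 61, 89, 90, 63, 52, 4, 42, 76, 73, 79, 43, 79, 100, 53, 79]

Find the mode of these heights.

79

Step 1: Count the frequency of each value:
  4: appears 1 time(s)
  42: appears 1 time(s)
  43: appears 1 time(s)
  48: appears 1 time(s)
  52: appears 1 time(s)
  53: appears 1 time(s)
  61: appears 1 time(s)
  63: appears 1 time(s)
  73: appears 1 time(s)
  76: appears 1 time(s)
  79: appears 3 time(s)
  89: appears 1 time(s)
  90: appears 1 time(s)
  100: appears 1 time(s)
Step 2: The value 79 appears most frequently (3 times).
Step 3: Mode = 79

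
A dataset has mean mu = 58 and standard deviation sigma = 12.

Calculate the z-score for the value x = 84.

2.1667

Step 1: Recall the z-score formula: z = (x - mu) / sigma
Step 2: Substitute values: z = (84 - 58) / 12
Step 3: z = 26 / 12 = 2.1667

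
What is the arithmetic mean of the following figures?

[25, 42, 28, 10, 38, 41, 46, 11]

30.125

Step 1: Sum all values: 25 + 42 + 28 + 10 + 38 + 41 + 46 + 11 = 241
Step 2: Count the number of values: n = 8
Step 3: Mean = sum / n = 241 / 8 = 30.125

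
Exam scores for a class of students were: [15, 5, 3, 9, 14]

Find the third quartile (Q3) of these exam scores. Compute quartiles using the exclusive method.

14.5

Step 1: Sort the data: [3, 5, 9, 14, 15]
Step 2: n = 5
Step 3: Using the exclusive quartile method:
  Q1 = 4
  Q2 (median) = 9
  Q3 = 14.5
  IQR = Q3 - Q1 = 14.5 - 4 = 10.5
Step 4: Q3 = 14.5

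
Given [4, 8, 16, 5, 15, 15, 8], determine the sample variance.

25.8095

Step 1: Compute the mean: (4 + 8 + 16 + 5 + 15 + 15 + 8) / 7 = 10.1429
Step 2: Compute squared deviations from the mean:
  (4 - 10.1429)^2 = 37.7347
  (8 - 10.1429)^2 = 4.5918
  (16 - 10.1429)^2 = 34.3061
  (5 - 10.1429)^2 = 26.449
  (15 - 10.1429)^2 = 23.5918
  (15 - 10.1429)^2 = 23.5918
  (8 - 10.1429)^2 = 4.5918
Step 3: Sum of squared deviations = 154.8571
Step 4: Sample variance = 154.8571 / 6 = 25.8095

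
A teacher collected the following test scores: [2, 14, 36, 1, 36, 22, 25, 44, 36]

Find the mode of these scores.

36

Step 1: Count the frequency of each value:
  1: appears 1 time(s)
  2: appears 1 time(s)
  14: appears 1 time(s)
  22: appears 1 time(s)
  25: appears 1 time(s)
  36: appears 3 time(s)
  44: appears 1 time(s)
Step 2: The value 36 appears most frequently (3 times).
Step 3: Mode = 36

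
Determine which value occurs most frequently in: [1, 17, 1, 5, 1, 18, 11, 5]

1

Step 1: Count the frequency of each value:
  1: appears 3 time(s)
  5: appears 2 time(s)
  11: appears 1 time(s)
  17: appears 1 time(s)
  18: appears 1 time(s)
Step 2: The value 1 appears most frequently (3 times).
Step 3: Mode = 1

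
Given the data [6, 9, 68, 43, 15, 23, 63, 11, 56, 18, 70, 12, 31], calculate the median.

23

Step 1: Sort the data in ascending order: [6, 9, 11, 12, 15, 18, 23, 31, 43, 56, 63, 68, 70]
Step 2: The number of values is n = 13.
Step 3: Since n is odd, the median is the middle value at position 7: 23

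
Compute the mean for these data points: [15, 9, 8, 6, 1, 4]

7.1667

Step 1: Sum all values: 15 + 9 + 8 + 6 + 1 + 4 = 43
Step 2: Count the number of values: n = 6
Step 3: Mean = sum / n = 43 / 6 = 7.1667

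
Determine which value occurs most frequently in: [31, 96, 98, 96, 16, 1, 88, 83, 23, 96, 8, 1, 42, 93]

96

Step 1: Count the frequency of each value:
  1: appears 2 time(s)
  8: appears 1 time(s)
  16: appears 1 time(s)
  23: appears 1 time(s)
  31: appears 1 time(s)
  42: appears 1 time(s)
  83: appears 1 time(s)
  88: appears 1 time(s)
  93: appears 1 time(s)
  96: appears 3 time(s)
  98: appears 1 time(s)
Step 2: The value 96 appears most frequently (3 times).
Step 3: Mode = 96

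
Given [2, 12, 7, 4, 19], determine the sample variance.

46.7

Step 1: Compute the mean: (2 + 12 + 7 + 4 + 19) / 5 = 8.8
Step 2: Compute squared deviations from the mean:
  (2 - 8.8)^2 = 46.24
  (12 - 8.8)^2 = 10.24
  (7 - 8.8)^2 = 3.24
  (4 - 8.8)^2 = 23.04
  (19 - 8.8)^2 = 104.04
Step 3: Sum of squared deviations = 186.8
Step 4: Sample variance = 186.8 / 4 = 46.7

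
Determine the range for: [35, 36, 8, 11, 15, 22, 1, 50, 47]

49

Step 1: Identify the maximum value: max = 50
Step 2: Identify the minimum value: min = 1
Step 3: Range = max - min = 50 - 1 = 49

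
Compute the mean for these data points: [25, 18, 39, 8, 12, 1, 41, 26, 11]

20.1111

Step 1: Sum all values: 25 + 18 + 39 + 8 + 12 + 1 + 41 + 26 + 11 = 181
Step 2: Count the number of values: n = 9
Step 3: Mean = sum / n = 181 / 9 = 20.1111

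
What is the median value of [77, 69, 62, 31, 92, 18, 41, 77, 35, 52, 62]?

62

Step 1: Sort the data in ascending order: [18, 31, 35, 41, 52, 62, 62, 69, 77, 77, 92]
Step 2: The number of values is n = 11.
Step 3: Since n is odd, the median is the middle value at position 6: 62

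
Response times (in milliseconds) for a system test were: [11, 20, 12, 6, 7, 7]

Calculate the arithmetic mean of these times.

10.5

Step 1: Sum all values: 11 + 20 + 12 + 6 + 7 + 7 = 63
Step 2: Count the number of values: n = 6
Step 3: Mean = sum / n = 63 / 6 = 10.5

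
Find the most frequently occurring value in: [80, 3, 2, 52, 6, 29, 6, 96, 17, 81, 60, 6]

6

Step 1: Count the frequency of each value:
  2: appears 1 time(s)
  3: appears 1 time(s)
  6: appears 3 time(s)
  17: appears 1 time(s)
  29: appears 1 time(s)
  52: appears 1 time(s)
  60: appears 1 time(s)
  80: appears 1 time(s)
  81: appears 1 time(s)
  96: appears 1 time(s)
Step 2: The value 6 appears most frequently (3 times).
Step 3: Mode = 6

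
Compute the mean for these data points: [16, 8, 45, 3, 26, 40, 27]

23.5714

Step 1: Sum all values: 16 + 8 + 45 + 3 + 26 + 40 + 27 = 165
Step 2: Count the number of values: n = 7
Step 3: Mean = sum / n = 165 / 7 = 23.5714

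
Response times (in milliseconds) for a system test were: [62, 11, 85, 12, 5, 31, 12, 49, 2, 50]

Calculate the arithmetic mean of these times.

31.9

Step 1: Sum all values: 62 + 11 + 85 + 12 + 5 + 31 + 12 + 49 + 2 + 50 = 319
Step 2: Count the number of values: n = 10
Step 3: Mean = sum / n = 319 / 10 = 31.9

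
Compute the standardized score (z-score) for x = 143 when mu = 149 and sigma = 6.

-1

Step 1: Recall the z-score formula: z = (x - mu) / sigma
Step 2: Substitute values: z = (143 - 149) / 6
Step 3: z = -6 / 6 = -1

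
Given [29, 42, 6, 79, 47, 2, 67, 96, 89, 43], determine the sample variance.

1063.3333

Step 1: Compute the mean: (29 + 42 + 6 + 79 + 47 + 2 + 67 + 96 + 89 + 43) / 10 = 50
Step 2: Compute squared deviations from the mean:
  (29 - 50)^2 = 441
  (42 - 50)^2 = 64
  (6 - 50)^2 = 1936
  (79 - 50)^2 = 841
  (47 - 50)^2 = 9
  (2 - 50)^2 = 2304
  (67 - 50)^2 = 289
  (96 - 50)^2 = 2116
  (89 - 50)^2 = 1521
  (43 - 50)^2 = 49
Step 3: Sum of squared deviations = 9570
Step 4: Sample variance = 9570 / 9 = 1063.3333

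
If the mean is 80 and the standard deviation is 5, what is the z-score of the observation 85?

1

Step 1: Recall the z-score formula: z = (x - mu) / sigma
Step 2: Substitute values: z = (85 - 80) / 5
Step 3: z = 5 / 5 = 1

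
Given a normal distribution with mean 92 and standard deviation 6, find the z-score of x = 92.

0

Step 1: Recall the z-score formula: z = (x - mu) / sigma
Step 2: Substitute values: z = (92 - 92) / 6
Step 3: z = 0 / 6 = 0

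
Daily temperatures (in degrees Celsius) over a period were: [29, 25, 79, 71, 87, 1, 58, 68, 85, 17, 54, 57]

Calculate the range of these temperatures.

86

Step 1: Identify the maximum value: max = 87
Step 2: Identify the minimum value: min = 1
Step 3: Range = max - min = 87 - 1 = 86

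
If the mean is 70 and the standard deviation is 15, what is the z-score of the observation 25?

-3

Step 1: Recall the z-score formula: z = (x - mu) / sigma
Step 2: Substitute values: z = (25 - 70) / 15
Step 3: z = -45 / 15 = -3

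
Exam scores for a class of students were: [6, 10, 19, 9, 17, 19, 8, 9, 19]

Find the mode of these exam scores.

19

Step 1: Count the frequency of each value:
  6: appears 1 time(s)
  8: appears 1 time(s)
  9: appears 2 time(s)
  10: appears 1 time(s)
  17: appears 1 time(s)
  19: appears 3 time(s)
Step 2: The value 19 appears most frequently (3 times).
Step 3: Mode = 19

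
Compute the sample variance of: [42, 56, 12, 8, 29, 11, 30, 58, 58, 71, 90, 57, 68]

661.2564

Step 1: Compute the mean: (42 + 56 + 12 + 8 + 29 + 11 + 30 + 58 + 58 + 71 + 90 + 57 + 68) / 13 = 45.3846
Step 2: Compute squared deviations from the mean:
  (42 - 45.3846)^2 = 11.4556
  (56 - 45.3846)^2 = 112.6864
  (12 - 45.3846)^2 = 1114.5325
  (8 - 45.3846)^2 = 1397.6095
  (29 - 45.3846)^2 = 268.4556
  (11 - 45.3846)^2 = 1182.3018
  (30 - 45.3846)^2 = 236.6864
  (58 - 45.3846)^2 = 159.1479
  (58 - 45.3846)^2 = 159.1479
  (71 - 45.3846)^2 = 656.1479
  (90 - 45.3846)^2 = 1990.5325
  (57 - 45.3846)^2 = 134.9172
  (68 - 45.3846)^2 = 511.4556
Step 3: Sum of squared deviations = 7935.0769
Step 4: Sample variance = 7935.0769 / 12 = 661.2564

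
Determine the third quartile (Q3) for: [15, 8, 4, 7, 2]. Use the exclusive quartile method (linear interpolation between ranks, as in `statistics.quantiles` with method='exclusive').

11.5

Step 1: Sort the data: [2, 4, 7, 8, 15]
Step 2: n = 5
Step 3: Using the exclusive quartile method:
  Q1 = 3
  Q2 (median) = 7
  Q3 = 11.5
  IQR = Q3 - Q1 = 11.5 - 3 = 8.5
Step 4: Q3 = 11.5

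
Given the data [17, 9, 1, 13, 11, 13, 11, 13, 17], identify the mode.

13

Step 1: Count the frequency of each value:
  1: appears 1 time(s)
  9: appears 1 time(s)
  11: appears 2 time(s)
  13: appears 3 time(s)
  17: appears 2 time(s)
Step 2: The value 13 appears most frequently (3 times).
Step 3: Mode = 13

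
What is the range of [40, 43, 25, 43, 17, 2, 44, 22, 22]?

42

Step 1: Identify the maximum value: max = 44
Step 2: Identify the minimum value: min = 2
Step 3: Range = max - min = 44 - 2 = 42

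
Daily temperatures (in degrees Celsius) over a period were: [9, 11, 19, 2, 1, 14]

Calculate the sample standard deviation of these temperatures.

6.9474

Step 1: Compute the mean: 9.3333
Step 2: Sum of squared deviations from the mean: 241.3333
Step 3: Sample variance = 241.3333 / 5 = 48.2667
Step 4: Standard deviation = sqrt(48.2667) = 6.9474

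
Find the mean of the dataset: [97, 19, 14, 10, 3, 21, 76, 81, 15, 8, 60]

36.7273

Step 1: Sum all values: 97 + 19 + 14 + 10 + 3 + 21 + 76 + 81 + 15 + 8 + 60 = 404
Step 2: Count the number of values: n = 11
Step 3: Mean = sum / n = 404 / 11 = 36.7273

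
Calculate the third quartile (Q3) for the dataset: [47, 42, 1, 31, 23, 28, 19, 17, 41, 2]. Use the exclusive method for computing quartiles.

41.25

Step 1: Sort the data: [1, 2, 17, 19, 23, 28, 31, 41, 42, 47]
Step 2: n = 10
Step 3: Using the exclusive quartile method:
  Q1 = 13.25
  Q2 (median) = 25.5
  Q3 = 41.25
  IQR = Q3 - Q1 = 41.25 - 13.25 = 28
Step 4: Q3 = 41.25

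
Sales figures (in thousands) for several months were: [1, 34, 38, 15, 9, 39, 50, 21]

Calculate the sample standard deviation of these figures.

16.9574

Step 1: Compute the mean: 25.875
Step 2: Sum of squared deviations from the mean: 2012.875
Step 3: Sample variance = 2012.875 / 7 = 287.5536
Step 4: Standard deviation = sqrt(287.5536) = 16.9574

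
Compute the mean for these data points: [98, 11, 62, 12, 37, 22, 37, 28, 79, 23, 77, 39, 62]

45.1538

Step 1: Sum all values: 98 + 11 + 62 + 12 + 37 + 22 + 37 + 28 + 79 + 23 + 77 + 39 + 62 = 587
Step 2: Count the number of values: n = 13
Step 3: Mean = sum / n = 587 / 13 = 45.1538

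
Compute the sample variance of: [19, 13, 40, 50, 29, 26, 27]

155.1429

Step 1: Compute the mean: (19 + 13 + 40 + 50 + 29 + 26 + 27) / 7 = 29.1429
Step 2: Compute squared deviations from the mean:
  (19 - 29.1429)^2 = 102.8776
  (13 - 29.1429)^2 = 260.5918
  (40 - 29.1429)^2 = 117.8776
  (50 - 29.1429)^2 = 435.0204
  (29 - 29.1429)^2 = 0.0204
  (26 - 29.1429)^2 = 9.8776
  (27 - 29.1429)^2 = 4.5918
Step 3: Sum of squared deviations = 930.8571
Step 4: Sample variance = 930.8571 / 6 = 155.1429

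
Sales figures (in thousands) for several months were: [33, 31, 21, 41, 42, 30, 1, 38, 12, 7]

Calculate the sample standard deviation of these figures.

14.6075

Step 1: Compute the mean: 25.6
Step 2: Sum of squared deviations from the mean: 1920.4
Step 3: Sample variance = 1920.4 / 9 = 213.3778
Step 4: Standard deviation = sqrt(213.3778) = 14.6075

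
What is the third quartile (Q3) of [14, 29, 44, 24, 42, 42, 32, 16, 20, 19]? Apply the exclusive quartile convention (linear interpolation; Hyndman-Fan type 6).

42

Step 1: Sort the data: [14, 16, 19, 20, 24, 29, 32, 42, 42, 44]
Step 2: n = 10
Step 3: Using the exclusive quartile method:
  Q1 = 18.25
  Q2 (median) = 26.5
  Q3 = 42
  IQR = Q3 - Q1 = 42 - 18.25 = 23.75
Step 4: Q3 = 42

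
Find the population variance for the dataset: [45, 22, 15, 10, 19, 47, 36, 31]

166.6094

Step 1: Compute the mean: (45 + 22 + 15 + 10 + 19 + 47 + 36 + 31) / 8 = 28.125
Step 2: Compute squared deviations from the mean:
  (45 - 28.125)^2 = 284.7656
  (22 - 28.125)^2 = 37.5156
  (15 - 28.125)^2 = 172.2656
  (10 - 28.125)^2 = 328.5156
  (19 - 28.125)^2 = 83.2656
  (47 - 28.125)^2 = 356.2656
  (36 - 28.125)^2 = 62.0156
  (31 - 28.125)^2 = 8.2656
Step 3: Sum of squared deviations = 1332.875
Step 4: Population variance = 1332.875 / 8 = 166.6094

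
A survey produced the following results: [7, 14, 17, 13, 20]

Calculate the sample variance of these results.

23.7

Step 1: Compute the mean: (7 + 14 + 17 + 13 + 20) / 5 = 14.2
Step 2: Compute squared deviations from the mean:
  (7 - 14.2)^2 = 51.84
  (14 - 14.2)^2 = 0.04
  (17 - 14.2)^2 = 7.84
  (13 - 14.2)^2 = 1.44
  (20 - 14.2)^2 = 33.64
Step 3: Sum of squared deviations = 94.8
Step 4: Sample variance = 94.8 / 4 = 23.7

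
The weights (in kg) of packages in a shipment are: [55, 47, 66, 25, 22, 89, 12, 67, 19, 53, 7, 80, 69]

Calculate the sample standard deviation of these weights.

27.258

Step 1: Compute the mean: 47
Step 2: Sum of squared deviations from the mean: 8916
Step 3: Sample variance = 8916 / 12 = 743
Step 4: Standard deviation = sqrt(743) = 27.258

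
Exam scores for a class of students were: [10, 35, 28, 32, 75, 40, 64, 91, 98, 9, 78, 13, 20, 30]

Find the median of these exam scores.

33.5

Step 1: Sort the data in ascending order: [9, 10, 13, 20, 28, 30, 32, 35, 40, 64, 75, 78, 91, 98]
Step 2: The number of values is n = 14.
Step 3: Since n is even, the median is the average of positions 7 and 8:
  Median = (32 + 35) / 2 = 33.5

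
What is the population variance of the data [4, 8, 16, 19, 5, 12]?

30.5556

Step 1: Compute the mean: (4 + 8 + 16 + 19 + 5 + 12) / 6 = 10.6667
Step 2: Compute squared deviations from the mean:
  (4 - 10.6667)^2 = 44.4444
  (8 - 10.6667)^2 = 7.1111
  (16 - 10.6667)^2 = 28.4444
  (19 - 10.6667)^2 = 69.4444
  (5 - 10.6667)^2 = 32.1111
  (12 - 10.6667)^2 = 1.7778
Step 3: Sum of squared deviations = 183.3333
Step 4: Population variance = 183.3333 / 6 = 30.5556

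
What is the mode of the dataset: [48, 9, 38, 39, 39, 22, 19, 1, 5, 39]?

39

Step 1: Count the frequency of each value:
  1: appears 1 time(s)
  5: appears 1 time(s)
  9: appears 1 time(s)
  19: appears 1 time(s)
  22: appears 1 time(s)
  38: appears 1 time(s)
  39: appears 3 time(s)
  48: appears 1 time(s)
Step 2: The value 39 appears most frequently (3 times).
Step 3: Mode = 39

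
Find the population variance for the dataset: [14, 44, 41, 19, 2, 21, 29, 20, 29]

152.4444

Step 1: Compute the mean: (14 + 44 + 41 + 19 + 2 + 21 + 29 + 20 + 29) / 9 = 24.3333
Step 2: Compute squared deviations from the mean:
  (14 - 24.3333)^2 = 106.7778
  (44 - 24.3333)^2 = 386.7778
  (41 - 24.3333)^2 = 277.7778
  (19 - 24.3333)^2 = 28.4444
  (2 - 24.3333)^2 = 498.7778
  (21 - 24.3333)^2 = 11.1111
  (29 - 24.3333)^2 = 21.7778
  (20 - 24.3333)^2 = 18.7778
  (29 - 24.3333)^2 = 21.7778
Step 3: Sum of squared deviations = 1372
Step 4: Population variance = 1372 / 9 = 152.4444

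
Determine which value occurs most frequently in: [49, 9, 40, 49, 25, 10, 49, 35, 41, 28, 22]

49

Step 1: Count the frequency of each value:
  9: appears 1 time(s)
  10: appears 1 time(s)
  22: appears 1 time(s)
  25: appears 1 time(s)
  28: appears 1 time(s)
  35: appears 1 time(s)
  40: appears 1 time(s)
  41: appears 1 time(s)
  49: appears 3 time(s)
Step 2: The value 49 appears most frequently (3 times).
Step 3: Mode = 49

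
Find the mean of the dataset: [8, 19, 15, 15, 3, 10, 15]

12.1429

Step 1: Sum all values: 8 + 19 + 15 + 15 + 3 + 10 + 15 = 85
Step 2: Count the number of values: n = 7
Step 3: Mean = sum / n = 85 / 7 = 12.1429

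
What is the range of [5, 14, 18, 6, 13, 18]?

13

Step 1: Identify the maximum value: max = 18
Step 2: Identify the minimum value: min = 5
Step 3: Range = max - min = 18 - 5 = 13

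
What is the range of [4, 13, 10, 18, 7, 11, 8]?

14

Step 1: Identify the maximum value: max = 18
Step 2: Identify the minimum value: min = 4
Step 3: Range = max - min = 18 - 4 = 14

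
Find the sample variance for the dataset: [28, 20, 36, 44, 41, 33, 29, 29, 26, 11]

93.7889

Step 1: Compute the mean: (28 + 20 + 36 + 44 + 41 + 33 + 29 + 29 + 26 + 11) / 10 = 29.7
Step 2: Compute squared deviations from the mean:
  (28 - 29.7)^2 = 2.89
  (20 - 29.7)^2 = 94.09
  (36 - 29.7)^2 = 39.69
  (44 - 29.7)^2 = 204.49
  (41 - 29.7)^2 = 127.69
  (33 - 29.7)^2 = 10.89
  (29 - 29.7)^2 = 0.49
  (29 - 29.7)^2 = 0.49
  (26 - 29.7)^2 = 13.69
  (11 - 29.7)^2 = 349.69
Step 3: Sum of squared deviations = 844.1
Step 4: Sample variance = 844.1 / 9 = 93.7889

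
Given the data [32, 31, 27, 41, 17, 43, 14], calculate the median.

31

Step 1: Sort the data in ascending order: [14, 17, 27, 31, 32, 41, 43]
Step 2: The number of values is n = 7.
Step 3: Since n is odd, the median is the middle value at position 4: 31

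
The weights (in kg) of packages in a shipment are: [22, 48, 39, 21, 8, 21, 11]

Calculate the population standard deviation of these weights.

13.3493

Step 1: Compute the mean: 24.2857
Step 2: Sum of squared deviations from the mean: 1247.4286
Step 3: Population variance = 1247.4286 / 7 = 178.2041
Step 4: Standard deviation = sqrt(178.2041) = 13.3493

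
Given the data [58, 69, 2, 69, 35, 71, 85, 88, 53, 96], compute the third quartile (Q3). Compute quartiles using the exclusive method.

85.75

Step 1: Sort the data: [2, 35, 53, 58, 69, 69, 71, 85, 88, 96]
Step 2: n = 10
Step 3: Using the exclusive quartile method:
  Q1 = 48.5
  Q2 (median) = 69
  Q3 = 85.75
  IQR = Q3 - Q1 = 85.75 - 48.5 = 37.25
Step 4: Q3 = 85.75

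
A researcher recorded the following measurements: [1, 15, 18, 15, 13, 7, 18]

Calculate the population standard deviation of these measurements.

5.8029

Step 1: Compute the mean: 12.4286
Step 2: Sum of squared deviations from the mean: 235.7143
Step 3: Population variance = 235.7143 / 7 = 33.6735
Step 4: Standard deviation = sqrt(33.6735) = 5.8029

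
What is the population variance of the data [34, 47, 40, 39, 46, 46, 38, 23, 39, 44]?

46.64

Step 1: Compute the mean: (34 + 47 + 40 + 39 + 46 + 46 + 38 + 23 + 39 + 44) / 10 = 39.6
Step 2: Compute squared deviations from the mean:
  (34 - 39.6)^2 = 31.36
  (47 - 39.6)^2 = 54.76
  (40 - 39.6)^2 = 0.16
  (39 - 39.6)^2 = 0.36
  (46 - 39.6)^2 = 40.96
  (46 - 39.6)^2 = 40.96
  (38 - 39.6)^2 = 2.56
  (23 - 39.6)^2 = 275.56
  (39 - 39.6)^2 = 0.36
  (44 - 39.6)^2 = 19.36
Step 3: Sum of squared deviations = 466.4
Step 4: Population variance = 466.4 / 10 = 46.64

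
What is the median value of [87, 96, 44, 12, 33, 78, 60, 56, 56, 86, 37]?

56

Step 1: Sort the data in ascending order: [12, 33, 37, 44, 56, 56, 60, 78, 86, 87, 96]
Step 2: The number of values is n = 11.
Step 3: Since n is odd, the median is the middle value at position 6: 56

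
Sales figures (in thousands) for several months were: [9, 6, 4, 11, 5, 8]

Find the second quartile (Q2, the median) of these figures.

7

Step 1: Sort the data: [4, 5, 6, 8, 9, 11]
Step 2: n = 6
Step 3: Q2 is the median. Since n is even, it is the average of the values at positions 3 and 4:
  Q2 = (6 + 8) / 2 = 7
Step 4: Q2 = 7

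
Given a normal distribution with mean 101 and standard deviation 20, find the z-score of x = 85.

-0.8

Step 1: Recall the z-score formula: z = (x - mu) / sigma
Step 2: Substitute values: z = (85 - 101) / 20
Step 3: z = -16 / 20 = -0.8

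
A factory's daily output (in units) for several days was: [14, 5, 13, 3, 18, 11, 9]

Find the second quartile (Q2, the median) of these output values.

11

Step 1: Sort the data: [3, 5, 9, 11, 13, 14, 18]
Step 2: n = 7
Step 3: Q2 is the median. Since n is odd, it is the middle value at position 4: 11
Step 4: Q2 = 11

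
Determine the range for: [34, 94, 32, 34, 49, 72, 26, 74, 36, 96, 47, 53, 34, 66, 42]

70

Step 1: Identify the maximum value: max = 96
Step 2: Identify the minimum value: min = 26
Step 3: Range = max - min = 96 - 26 = 70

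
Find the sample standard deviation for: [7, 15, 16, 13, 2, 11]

5.3166

Step 1: Compute the mean: 10.6667
Step 2: Sum of squared deviations from the mean: 141.3333
Step 3: Sample variance = 141.3333 / 5 = 28.2667
Step 4: Standard deviation = sqrt(28.2667) = 5.3166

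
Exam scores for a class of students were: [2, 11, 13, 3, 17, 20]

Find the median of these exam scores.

12

Step 1: Sort the data in ascending order: [2, 3, 11, 13, 17, 20]
Step 2: The number of values is n = 6.
Step 3: Since n is even, the median is the average of positions 3 and 4:
  Median = (11 + 13) / 2 = 12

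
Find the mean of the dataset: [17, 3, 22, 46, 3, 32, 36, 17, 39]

23.8889

Step 1: Sum all values: 17 + 3 + 22 + 46 + 3 + 32 + 36 + 17 + 39 = 215
Step 2: Count the number of values: n = 9
Step 3: Mean = sum / n = 215 / 9 = 23.8889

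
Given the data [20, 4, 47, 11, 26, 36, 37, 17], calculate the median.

23

Step 1: Sort the data in ascending order: [4, 11, 17, 20, 26, 36, 37, 47]
Step 2: The number of values is n = 8.
Step 3: Since n is even, the median is the average of positions 4 and 5:
  Median = (20 + 26) / 2 = 23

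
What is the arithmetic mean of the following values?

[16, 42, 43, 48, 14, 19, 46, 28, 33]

32.1111

Step 1: Sum all values: 16 + 42 + 43 + 48 + 14 + 19 + 46 + 28 + 33 = 289
Step 2: Count the number of values: n = 9
Step 3: Mean = sum / n = 289 / 9 = 32.1111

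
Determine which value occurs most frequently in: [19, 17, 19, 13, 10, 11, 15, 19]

19

Step 1: Count the frequency of each value:
  10: appears 1 time(s)
  11: appears 1 time(s)
  13: appears 1 time(s)
  15: appears 1 time(s)
  17: appears 1 time(s)
  19: appears 3 time(s)
Step 2: The value 19 appears most frequently (3 times).
Step 3: Mode = 19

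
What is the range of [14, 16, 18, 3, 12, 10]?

15

Step 1: Identify the maximum value: max = 18
Step 2: Identify the minimum value: min = 3
Step 3: Range = max - min = 18 - 3 = 15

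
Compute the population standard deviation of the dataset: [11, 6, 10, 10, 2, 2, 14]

4.2905

Step 1: Compute the mean: 7.8571
Step 2: Sum of squared deviations from the mean: 128.8571
Step 3: Population variance = 128.8571 / 7 = 18.4082
Step 4: Standard deviation = sqrt(18.4082) = 4.2905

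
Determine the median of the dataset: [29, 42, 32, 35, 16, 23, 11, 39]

30.5

Step 1: Sort the data in ascending order: [11, 16, 23, 29, 32, 35, 39, 42]
Step 2: The number of values is n = 8.
Step 3: Since n is even, the median is the average of positions 4 and 5:
  Median = (29 + 32) / 2 = 30.5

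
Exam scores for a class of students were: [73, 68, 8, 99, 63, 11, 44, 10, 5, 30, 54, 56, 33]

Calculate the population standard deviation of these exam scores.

28.2857

Step 1: Compute the mean: 42.6154
Step 2: Sum of squared deviations from the mean: 10401.0769
Step 3: Population variance = 10401.0769 / 13 = 800.0828
Step 4: Standard deviation = sqrt(800.0828) = 28.2857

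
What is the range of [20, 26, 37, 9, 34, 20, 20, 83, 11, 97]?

88

Step 1: Identify the maximum value: max = 97
Step 2: Identify the minimum value: min = 9
Step 3: Range = max - min = 97 - 9 = 88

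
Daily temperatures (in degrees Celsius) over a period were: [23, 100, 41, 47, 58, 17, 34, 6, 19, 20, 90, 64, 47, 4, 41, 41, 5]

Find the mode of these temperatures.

41

Step 1: Count the frequency of each value:
  4: appears 1 time(s)
  5: appears 1 time(s)
  6: appears 1 time(s)
  17: appears 1 time(s)
  19: appears 1 time(s)
  20: appears 1 time(s)
  23: appears 1 time(s)
  34: appears 1 time(s)
  41: appears 3 time(s)
  47: appears 2 time(s)
  58: appears 1 time(s)
  64: appears 1 time(s)
  90: appears 1 time(s)
  100: appears 1 time(s)
Step 2: The value 41 appears most frequently (3 times).
Step 3: Mode = 41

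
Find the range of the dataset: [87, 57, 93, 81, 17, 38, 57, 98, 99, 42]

82

Step 1: Identify the maximum value: max = 99
Step 2: Identify the minimum value: min = 17
Step 3: Range = max - min = 99 - 17 = 82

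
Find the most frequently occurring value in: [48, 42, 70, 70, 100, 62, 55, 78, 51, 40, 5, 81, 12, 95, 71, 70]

70

Step 1: Count the frequency of each value:
  5: appears 1 time(s)
  12: appears 1 time(s)
  40: appears 1 time(s)
  42: appears 1 time(s)
  48: appears 1 time(s)
  51: appears 1 time(s)
  55: appears 1 time(s)
  62: appears 1 time(s)
  70: appears 3 time(s)
  71: appears 1 time(s)
  78: appears 1 time(s)
  81: appears 1 time(s)
  95: appears 1 time(s)
  100: appears 1 time(s)
Step 2: The value 70 appears most frequently (3 times).
Step 3: Mode = 70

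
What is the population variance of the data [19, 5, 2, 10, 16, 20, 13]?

40.4082

Step 1: Compute the mean: (19 + 5 + 2 + 10 + 16 + 20 + 13) / 7 = 12.1429
Step 2: Compute squared deviations from the mean:
  (19 - 12.1429)^2 = 47.0204
  (5 - 12.1429)^2 = 51.0204
  (2 - 12.1429)^2 = 102.8776
  (10 - 12.1429)^2 = 4.5918
  (16 - 12.1429)^2 = 14.8776
  (20 - 12.1429)^2 = 61.7347
  (13 - 12.1429)^2 = 0.7347
Step 3: Sum of squared deviations = 282.8571
Step 4: Population variance = 282.8571 / 7 = 40.4082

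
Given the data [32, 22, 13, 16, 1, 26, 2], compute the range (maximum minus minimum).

31

Step 1: Identify the maximum value: max = 32
Step 2: Identify the minimum value: min = 1
Step 3: Range = max - min = 32 - 1 = 31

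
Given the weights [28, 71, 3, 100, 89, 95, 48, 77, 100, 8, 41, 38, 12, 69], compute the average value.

55.6429

Step 1: Sum all values: 28 + 71 + 3 + 100 + 89 + 95 + 48 + 77 + 100 + 8 + 41 + 38 + 12 + 69 = 779
Step 2: Count the number of values: n = 14
Step 3: Mean = sum / n = 779 / 14 = 55.6429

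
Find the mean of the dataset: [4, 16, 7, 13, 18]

11.6

Step 1: Sum all values: 4 + 16 + 7 + 13 + 18 = 58
Step 2: Count the number of values: n = 5
Step 3: Mean = sum / n = 58 / 5 = 11.6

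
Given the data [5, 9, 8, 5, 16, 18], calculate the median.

8.5

Step 1: Sort the data in ascending order: [5, 5, 8, 9, 16, 18]
Step 2: The number of values is n = 6.
Step 3: Since n is even, the median is the average of positions 3 and 4:
  Median = (8 + 9) / 2 = 8.5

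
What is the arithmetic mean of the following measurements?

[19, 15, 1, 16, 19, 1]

11.8333

Step 1: Sum all values: 19 + 15 + 1 + 16 + 19 + 1 = 71
Step 2: Count the number of values: n = 6
Step 3: Mean = sum / n = 71 / 6 = 11.8333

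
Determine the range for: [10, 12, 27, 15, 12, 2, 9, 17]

25

Step 1: Identify the maximum value: max = 27
Step 2: Identify the minimum value: min = 2
Step 3: Range = max - min = 27 - 2 = 25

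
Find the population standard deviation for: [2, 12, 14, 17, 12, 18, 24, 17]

5.9582

Step 1: Compute the mean: 14.5
Step 2: Sum of squared deviations from the mean: 284
Step 3: Population variance = 284 / 8 = 35.5
Step 4: Standard deviation = sqrt(35.5) = 5.9582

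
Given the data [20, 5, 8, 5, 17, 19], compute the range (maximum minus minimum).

15

Step 1: Identify the maximum value: max = 20
Step 2: Identify the minimum value: min = 5
Step 3: Range = max - min = 20 - 5 = 15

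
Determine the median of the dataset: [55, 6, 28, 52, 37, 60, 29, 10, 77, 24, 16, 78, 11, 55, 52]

37

Step 1: Sort the data in ascending order: [6, 10, 11, 16, 24, 28, 29, 37, 52, 52, 55, 55, 60, 77, 78]
Step 2: The number of values is n = 15.
Step 3: Since n is odd, the median is the middle value at position 8: 37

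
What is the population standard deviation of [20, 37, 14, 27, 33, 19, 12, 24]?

8.212

Step 1: Compute the mean: 23.25
Step 2: Sum of squared deviations from the mean: 539.5
Step 3: Population variance = 539.5 / 8 = 67.4375
Step 4: Standard deviation = sqrt(67.4375) = 8.212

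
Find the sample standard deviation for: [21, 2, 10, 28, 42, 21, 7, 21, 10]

12.2882

Step 1: Compute the mean: 18
Step 2: Sum of squared deviations from the mean: 1208
Step 3: Sample variance = 1208 / 8 = 151
Step 4: Standard deviation = sqrt(151) = 12.2882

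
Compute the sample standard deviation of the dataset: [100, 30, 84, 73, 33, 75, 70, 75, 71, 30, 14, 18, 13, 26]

29.8969

Step 1: Compute the mean: 50.8571
Step 2: Sum of squared deviations from the mean: 11619.7143
Step 3: Sample variance = 11619.7143 / 13 = 893.8242
Step 4: Standard deviation = sqrt(893.8242) = 29.8969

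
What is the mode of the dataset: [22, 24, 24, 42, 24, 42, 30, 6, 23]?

24

Step 1: Count the frequency of each value:
  6: appears 1 time(s)
  22: appears 1 time(s)
  23: appears 1 time(s)
  24: appears 3 time(s)
  30: appears 1 time(s)
  42: appears 2 time(s)
Step 2: The value 24 appears most frequently (3 times).
Step 3: Mode = 24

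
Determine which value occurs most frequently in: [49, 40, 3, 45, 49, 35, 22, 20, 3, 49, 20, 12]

49

Step 1: Count the frequency of each value:
  3: appears 2 time(s)
  12: appears 1 time(s)
  20: appears 2 time(s)
  22: appears 1 time(s)
  35: appears 1 time(s)
  40: appears 1 time(s)
  45: appears 1 time(s)
  49: appears 3 time(s)
Step 2: The value 49 appears most frequently (3 times).
Step 3: Mode = 49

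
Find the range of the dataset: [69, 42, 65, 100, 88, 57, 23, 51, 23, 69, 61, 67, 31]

77

Step 1: Identify the maximum value: max = 100
Step 2: Identify the minimum value: min = 23
Step 3: Range = max - min = 100 - 23 = 77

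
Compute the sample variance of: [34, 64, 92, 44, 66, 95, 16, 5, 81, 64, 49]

854.4727

Step 1: Compute the mean: (34 + 64 + 92 + 44 + 66 + 95 + 16 + 5 + 81 + 64 + 49) / 11 = 55.4545
Step 2: Compute squared deviations from the mean:
  (34 - 55.4545)^2 = 460.2975
  (64 - 55.4545)^2 = 73.0248
  (92 - 55.4545)^2 = 1335.5702
  (44 - 55.4545)^2 = 131.2066
  (66 - 55.4545)^2 = 111.2066
  (95 - 55.4545)^2 = 1563.843
  (16 - 55.4545)^2 = 1556.6612
  (5 - 55.4545)^2 = 2545.6612
  (81 - 55.4545)^2 = 652.5702
  (64 - 55.4545)^2 = 73.0248
  (49 - 55.4545)^2 = 41.6612
Step 3: Sum of squared deviations = 8544.7273
Step 4: Sample variance = 8544.7273 / 10 = 854.4727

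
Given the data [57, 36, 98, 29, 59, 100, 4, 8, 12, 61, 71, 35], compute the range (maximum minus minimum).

96

Step 1: Identify the maximum value: max = 100
Step 2: Identify the minimum value: min = 4
Step 3: Range = max - min = 100 - 4 = 96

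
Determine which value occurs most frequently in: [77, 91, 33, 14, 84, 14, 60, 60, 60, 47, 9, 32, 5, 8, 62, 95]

60

Step 1: Count the frequency of each value:
  5: appears 1 time(s)
  8: appears 1 time(s)
  9: appears 1 time(s)
  14: appears 2 time(s)
  32: appears 1 time(s)
  33: appears 1 time(s)
  47: appears 1 time(s)
  60: appears 3 time(s)
  62: appears 1 time(s)
  77: appears 1 time(s)
  84: appears 1 time(s)
  91: appears 1 time(s)
  95: appears 1 time(s)
Step 2: The value 60 appears most frequently (3 times).
Step 3: Mode = 60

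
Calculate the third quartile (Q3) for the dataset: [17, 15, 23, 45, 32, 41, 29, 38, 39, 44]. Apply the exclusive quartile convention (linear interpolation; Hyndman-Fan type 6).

41.75

Step 1: Sort the data: [15, 17, 23, 29, 32, 38, 39, 41, 44, 45]
Step 2: n = 10
Step 3: Using the exclusive quartile method:
  Q1 = 21.5
  Q2 (median) = 35
  Q3 = 41.75
  IQR = Q3 - Q1 = 41.75 - 21.5 = 20.25
Step 4: Q3 = 41.75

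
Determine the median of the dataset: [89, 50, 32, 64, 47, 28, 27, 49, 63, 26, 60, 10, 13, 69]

48

Step 1: Sort the data in ascending order: [10, 13, 26, 27, 28, 32, 47, 49, 50, 60, 63, 64, 69, 89]
Step 2: The number of values is n = 14.
Step 3: Since n is even, the median is the average of positions 7 and 8:
  Median = (47 + 49) / 2 = 48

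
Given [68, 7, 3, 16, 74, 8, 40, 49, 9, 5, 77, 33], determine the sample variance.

817.5379

Step 1: Compute the mean: (68 + 7 + 3 + 16 + 74 + 8 + 40 + 49 + 9 + 5 + 77 + 33) / 12 = 32.4167
Step 2: Compute squared deviations from the mean:
  (68 - 32.4167)^2 = 1266.1736
  (7 - 32.4167)^2 = 646.0069
  (3 - 32.4167)^2 = 865.3403
  (16 - 32.4167)^2 = 269.5069
  (74 - 32.4167)^2 = 1729.1736
  (8 - 32.4167)^2 = 596.1736
  (40 - 32.4167)^2 = 57.5069
  (49 - 32.4167)^2 = 275.0069
  (9 - 32.4167)^2 = 548.3403
  (5 - 32.4167)^2 = 751.6736
  (77 - 32.4167)^2 = 1987.6736
  (33 - 32.4167)^2 = 0.3403
Step 3: Sum of squared deviations = 8992.9167
Step 4: Sample variance = 8992.9167 / 11 = 817.5379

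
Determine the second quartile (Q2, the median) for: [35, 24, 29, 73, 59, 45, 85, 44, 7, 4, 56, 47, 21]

44

Step 1: Sort the data: [4, 7, 21, 24, 29, 35, 44, 45, 47, 56, 59, 73, 85]
Step 2: n = 13
Step 3: Q2 is the median. Since n is odd, it is the middle value at position 7: 44
Step 4: Q2 = 44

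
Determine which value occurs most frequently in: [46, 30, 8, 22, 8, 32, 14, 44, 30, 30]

30

Step 1: Count the frequency of each value:
  8: appears 2 time(s)
  14: appears 1 time(s)
  22: appears 1 time(s)
  30: appears 3 time(s)
  32: appears 1 time(s)
  44: appears 1 time(s)
  46: appears 1 time(s)
Step 2: The value 30 appears most frequently (3 times).
Step 3: Mode = 30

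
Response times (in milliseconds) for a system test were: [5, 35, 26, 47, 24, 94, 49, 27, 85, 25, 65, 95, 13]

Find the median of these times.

35

Step 1: Sort the data in ascending order: [5, 13, 24, 25, 26, 27, 35, 47, 49, 65, 85, 94, 95]
Step 2: The number of values is n = 13.
Step 3: Since n is odd, the median is the middle value at position 7: 35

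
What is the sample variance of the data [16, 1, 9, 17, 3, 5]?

45.5

Step 1: Compute the mean: (16 + 1 + 9 + 17 + 3 + 5) / 6 = 8.5
Step 2: Compute squared deviations from the mean:
  (16 - 8.5)^2 = 56.25
  (1 - 8.5)^2 = 56.25
  (9 - 8.5)^2 = 0.25
  (17 - 8.5)^2 = 72.25
  (3 - 8.5)^2 = 30.25
  (5 - 8.5)^2 = 12.25
Step 3: Sum of squared deviations = 227.5
Step 4: Sample variance = 227.5 / 5 = 45.5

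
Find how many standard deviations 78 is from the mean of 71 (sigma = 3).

2.3333

Step 1: Recall the z-score formula: z = (x - mu) / sigma
Step 2: Substitute values: z = (78 - 71) / 3
Step 3: z = 7 / 3 = 2.3333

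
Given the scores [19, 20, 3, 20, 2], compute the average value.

12.8

Step 1: Sum all values: 19 + 20 + 3 + 20 + 2 = 64
Step 2: Count the number of values: n = 5
Step 3: Mean = sum / n = 64 / 5 = 12.8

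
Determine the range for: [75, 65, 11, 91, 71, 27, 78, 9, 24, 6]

85

Step 1: Identify the maximum value: max = 91
Step 2: Identify the minimum value: min = 6
Step 3: Range = max - min = 91 - 6 = 85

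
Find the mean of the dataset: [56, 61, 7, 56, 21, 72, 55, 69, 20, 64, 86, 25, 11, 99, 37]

49.2667

Step 1: Sum all values: 56 + 61 + 7 + 56 + 21 + 72 + 55 + 69 + 20 + 64 + 86 + 25 + 11 + 99 + 37 = 739
Step 2: Count the number of values: n = 15
Step 3: Mean = sum / n = 739 / 15 = 49.2667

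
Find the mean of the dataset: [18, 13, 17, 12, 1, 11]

12

Step 1: Sum all values: 18 + 13 + 17 + 12 + 1 + 11 = 72
Step 2: Count the number of values: n = 6
Step 3: Mean = sum / n = 72 / 6 = 12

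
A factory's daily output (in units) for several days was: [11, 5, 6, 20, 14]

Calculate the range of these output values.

15

Step 1: Identify the maximum value: max = 20
Step 2: Identify the minimum value: min = 5
Step 3: Range = max - min = 20 - 5 = 15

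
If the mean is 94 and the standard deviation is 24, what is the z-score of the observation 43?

-2.125

Step 1: Recall the z-score formula: z = (x - mu) / sigma
Step 2: Substitute values: z = (43 - 94) / 24
Step 3: z = -51 / 24 = -2.125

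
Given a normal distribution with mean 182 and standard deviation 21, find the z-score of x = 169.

-0.619

Step 1: Recall the z-score formula: z = (x - mu) / sigma
Step 2: Substitute values: z = (169 - 182) / 21
Step 3: z = -13 / 21 = -0.619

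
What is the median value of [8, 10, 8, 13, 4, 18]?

9

Step 1: Sort the data in ascending order: [4, 8, 8, 10, 13, 18]
Step 2: The number of values is n = 6.
Step 3: Since n is even, the median is the average of positions 3 and 4:
  Median = (8 + 10) / 2 = 9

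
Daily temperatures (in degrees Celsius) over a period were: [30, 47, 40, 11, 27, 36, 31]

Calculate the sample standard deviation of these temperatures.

11.3683

Step 1: Compute the mean: 31.7143
Step 2: Sum of squared deviations from the mean: 775.4286
Step 3: Sample variance = 775.4286 / 6 = 129.2381
Step 4: Standard deviation = sqrt(129.2381) = 11.3683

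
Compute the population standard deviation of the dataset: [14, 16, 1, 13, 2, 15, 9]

5.757

Step 1: Compute the mean: 10
Step 2: Sum of squared deviations from the mean: 232
Step 3: Population variance = 232 / 7 = 33.1429
Step 4: Standard deviation = sqrt(33.1429) = 5.757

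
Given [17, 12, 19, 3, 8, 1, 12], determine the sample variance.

45.2381

Step 1: Compute the mean: (17 + 12 + 19 + 3 + 8 + 1 + 12) / 7 = 10.2857
Step 2: Compute squared deviations from the mean:
  (17 - 10.2857)^2 = 45.0816
  (12 - 10.2857)^2 = 2.9388
  (19 - 10.2857)^2 = 75.9388
  (3 - 10.2857)^2 = 53.0816
  (8 - 10.2857)^2 = 5.2245
  (1 - 10.2857)^2 = 86.2245
  (12 - 10.2857)^2 = 2.9388
Step 3: Sum of squared deviations = 271.4286
Step 4: Sample variance = 271.4286 / 6 = 45.2381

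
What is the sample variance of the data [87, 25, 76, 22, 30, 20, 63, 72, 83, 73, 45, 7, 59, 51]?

689.9176

Step 1: Compute the mean: (87 + 25 + 76 + 22 + 30 + 20 + 63 + 72 + 83 + 73 + 45 + 7 + 59 + 51) / 14 = 50.9286
Step 2: Compute squared deviations from the mean:
  (87 - 50.9286)^2 = 1301.148
  (25 - 50.9286)^2 = 672.2908
  (76 - 50.9286)^2 = 628.5765
  (22 - 50.9286)^2 = 836.8622
  (30 - 50.9286)^2 = 438.0051
  (20 - 50.9286)^2 = 956.5765
  (63 - 50.9286)^2 = 145.7194
  (72 - 50.9286)^2 = 444.0051
  (83 - 50.9286)^2 = 1028.5765
  (73 - 50.9286)^2 = 487.148
  (45 - 50.9286)^2 = 35.148
  (7 - 50.9286)^2 = 1929.7194
  (59 - 50.9286)^2 = 65.148
  (51 - 50.9286)^2 = 0.0051
Step 3: Sum of squared deviations = 8968.9286
Step 4: Sample variance = 8968.9286 / 13 = 689.9176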